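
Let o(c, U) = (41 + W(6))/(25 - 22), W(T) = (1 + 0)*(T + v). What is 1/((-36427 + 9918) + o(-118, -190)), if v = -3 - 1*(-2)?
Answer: -3/79481 ≈ -3.7745e-5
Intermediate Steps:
v = -1 (v = -3 + 2 = -1)
W(T) = -1 + T (W(T) = (1 + 0)*(T - 1) = 1*(-1 + T) = -1 + T)
o(c, U) = 46/3 (o(c, U) = (41 + (-1 + 6))/(25 - 22) = (41 + 5)/3 = 46*(1/3) = 46/3)
1/((-36427 + 9918) + o(-118, -190)) = 1/((-36427 + 9918) + 46/3) = 1/(-26509 + 46/3) = 1/(-79481/3) = -3/79481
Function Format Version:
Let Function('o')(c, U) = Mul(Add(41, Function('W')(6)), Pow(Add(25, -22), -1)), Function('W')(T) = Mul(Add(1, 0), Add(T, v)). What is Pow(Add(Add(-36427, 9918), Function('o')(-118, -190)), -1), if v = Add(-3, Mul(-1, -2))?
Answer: Rational(-3, 79481) ≈ -3.7745e-5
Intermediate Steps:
v = -1 (v = Add(-3, 2) = -1)
Function('W')(T) = Add(-1, T) (Function('W')(T) = Mul(Add(1, 0), Add(T, -1)) = Mul(1, Add(-1, T)) = Add(-1, T))
Function('o')(c, U) = Rational(46, 3) (Function('o')(c, U) = Mul(Add(41, Add(-1, 6)), Pow(Add(25, -22), -1)) = Mul(Add(41, 5), Pow(3, -1)) = Mul(46, Rational(1, 3)) = Rational(46, 3))
Pow(Add(Add(-36427, 9918), Function('o')(-118, -190)), -1) = Pow(Add(Add(-36427, 9918), Rational(46, 3)), -1) = Pow(Add(-26509, Rational(46, 3)), -1) = Pow(Rational(-79481, 3), -1) = Rational(-3, 79481)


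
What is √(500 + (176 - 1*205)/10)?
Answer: √49710/10 ≈ 22.296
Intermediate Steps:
√(500 + (176 - 1*205)/10) = √(500 + (176 - 205)*(⅒)) = √(500 - 29*⅒) = √(500 - 29/10) = √(4971/10) = √49710/10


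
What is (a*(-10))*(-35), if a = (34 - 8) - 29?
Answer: -1050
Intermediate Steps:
a = -3 (a = 26 - 29 = -3)
(a*(-10))*(-35) = -3*(-10)*(-35) = 30*(-35) = -1050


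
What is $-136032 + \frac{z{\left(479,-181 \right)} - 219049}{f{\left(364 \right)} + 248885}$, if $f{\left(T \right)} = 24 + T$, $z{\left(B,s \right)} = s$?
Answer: $- \frac{33909323966}{249273} \approx -1.3603 \cdot 10^{5}$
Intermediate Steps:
$-136032 + \frac{z{\left(479,-181 \right)} - 219049}{f{\left(364 \right)} + 248885} = -136032 + \frac{-181 - 219049}{\left(24 + 364\right) + 248885} = -136032 - \frac{219230}{388 + 248885} = -136032 - \frac{219230}{249273} = - \frac{33909323966}{249273}$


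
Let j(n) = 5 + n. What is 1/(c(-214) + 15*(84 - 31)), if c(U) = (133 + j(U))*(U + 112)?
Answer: 1/8547 ≈ 0.00011700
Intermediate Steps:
c(U) = (112 + U)*(138 + U) (c(U) = (133 + (5 + U))*(U + 112) = (138 + U)*(112 + U) = (112 + U)*(138 + U))
1/(c(-214) + 15*(84 - 31)) = 1/((15456 + (-214)**2 + 250*(-214)) + 15*(84 - 31)) = 1/((15456 + 45796 - 53500) + 15*53) = 1/(7752 + 795) = 1/8547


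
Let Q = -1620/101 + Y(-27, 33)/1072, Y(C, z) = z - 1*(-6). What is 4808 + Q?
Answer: 518839075/108272 ≈ 4792.0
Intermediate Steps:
Y(C, z) = 6 + z (Y(C, z) = z + 6 = 6 + z)
Q = -1732701/108272 (Q = -1620/101 + (6 + 33)/1072 = -1620*1/101 + 39*(1/1072) = -1620/101 + 39/1072 = -1732701/108272 ≈ -16.003)
4808 + Q = 4808 - 1732701/108272 = 518839075/108272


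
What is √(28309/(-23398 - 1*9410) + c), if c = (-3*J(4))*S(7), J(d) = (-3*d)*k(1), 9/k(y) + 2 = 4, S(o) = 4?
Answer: 5*√6965556702/16404 ≈ 25.439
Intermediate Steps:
k(y) = 9/2 (k(y) = 9/(-2 + 4) = 9/2)
J(d) = -27*d/2 (J(d) = -3*d*(9/2) = -27*d/2)
c = 648 (c = -(-81)*4/2*4 = -3*(-54)*4 = 162*4 = 648)
√(28309/(-23398 - 1*9410) + c) = √(28309/(-23398 - 1*9410) + 648) = √(28309/(-23398 - 9410) + 648) = √(28309/(-32808) + 648) = √(28309*(-1/32808) + 648) = √(-28309/32808 + 648) = √(21231275/32808) = 5*√6965556702/16404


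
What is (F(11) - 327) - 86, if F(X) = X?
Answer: -402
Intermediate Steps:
(F(11) - 327) - 86 = (11 - 327) - 86 = -316 - 86 = -402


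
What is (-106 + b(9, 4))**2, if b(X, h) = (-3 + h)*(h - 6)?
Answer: 11664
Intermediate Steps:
b(X, h) = (-6 + h)*(-3 + h) (b(X, h) = (-3 + h)*(-6 + h) = (-6 + h)*(-3 + h))
(-106 + b(9, 4))**2 = (-106 + (18 + 4**2 - 9*4))**2 = (-106 + (18 + 16 - 36))**2 = (-106 - 2)**2 = (-108)**2 = 11664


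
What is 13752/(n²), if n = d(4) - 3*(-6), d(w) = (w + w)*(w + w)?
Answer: 3438/1681 ≈ 2.0452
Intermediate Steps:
d(w) = 4*w² (d(w) = (2*w)*(2*w) = 4*w²)
n = 82 (n = 4*4² - 3*(-6) = 4*16 + 18 = 64 + 18 = 82)
13752/(n²) = 13752/(82²) = 13752/6724 = 13752*(1/6724) = 3438/1681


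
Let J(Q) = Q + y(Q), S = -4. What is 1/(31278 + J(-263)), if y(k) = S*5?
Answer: 1/30995 ≈ 3.2263e-5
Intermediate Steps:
y(k) = -20 (y(k) = -4*5 = -20)
J(Q) = -20 + Q (J(Q) = Q - 20 = -20 + Q)
1/(31278 + J(-263)) = 1/(31278 + (-20 - 263)) = 1/(31278 - 283) = 1/30995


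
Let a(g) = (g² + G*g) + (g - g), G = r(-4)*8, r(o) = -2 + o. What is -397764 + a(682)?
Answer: 34624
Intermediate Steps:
G = -48 (G = (-2 - 4)*8 = -6*8 = -48)
a(g) = g² - 48*g (a(g) = (g² - 48*g) + (g - g) = (g² - 48*g) + 0 = g² - 48*g)
-397764 + a(682) = -397764 + 682*(-48 + 682) = -397764 + 682*634 = -397764 + 432388 = 34624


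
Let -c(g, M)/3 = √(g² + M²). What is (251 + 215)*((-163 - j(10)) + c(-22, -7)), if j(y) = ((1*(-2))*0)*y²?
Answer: -75958 - 1398*√533 ≈ -1.0823e+5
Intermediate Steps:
j(y) = 0 (j(y) = (-2*0)*y² = 0*y² = 0)
c(g, M) = -3*√(M² + g²) (c(g, M) = -3*√(g² + M²) = -3*√(M² + g²))
(251 + 215)*((-163 - j(10)) + c(-22, -7)) = (251 + 215)*((-163 - 1*0) - 3*√((-7)² + (-22)²)) = 466*((-163 + 0) - 3*√(49 + 484)) = 466*(-163 - 3*√533) = -75958 - 1398*√533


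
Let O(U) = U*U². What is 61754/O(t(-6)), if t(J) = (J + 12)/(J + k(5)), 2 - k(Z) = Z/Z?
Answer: -3859625/108 ≈ -35737.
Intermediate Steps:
k(Z) = 1 (k(Z) = 2 - Z/Z = 2 - 1*1 = 2 - 1 = 1)
t(J) = (12 + J)/(1 + J) (t(J) = (J + 12)/(J + 1) = (12 + J)/(1 + J))
O(U) = U³
61754/O(t(-6)) = 61754/(((12 - 6)/(1 - 6))³) = 61754/((6/(-5))³) = 61754/((-⅕*6)³) = 61754/((-6/5)³) = 61754/(-216/125) = 61754*(-125/216) = -3859625/108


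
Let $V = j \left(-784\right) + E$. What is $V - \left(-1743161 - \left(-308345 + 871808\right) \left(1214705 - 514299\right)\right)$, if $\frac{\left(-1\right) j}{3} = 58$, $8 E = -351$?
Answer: $\frac{3157237964089}{8} \approx 3.9465 \cdot 10^{11}$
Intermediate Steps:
$E = - \frac{351}{8}$ ($E = \frac{1}{8} \left(-351\right) = - \frac{351}{8} \approx -43.875$)
$j = -174$ ($j = \left(-3\right) 58 = -174$)
$V = \frac{1090977}{8}$ ($V = \left(-174\right) \left(-784\right) - \frac{351}{8} = 136416 - \frac{351}{8} = \frac{1090977}{8} \approx 1.3637 \cdot 10^{5}$)
$V - \left(-1743161 - \left(-308345 + 871808\right) \left(1214705 - 514299\right)\right) = \frac{1090977}{8} - \left(-1743161 - \left(-308345 + 871808\right) \left(1214705 - 514299\right)\right) = \frac{1090977}{8} + \left(563463 \cdot 700406 + 1743161\right) = \frac{1090977}{8} + \left(394652865978 + 1743161\right) = \frac{1090977}{8} + 394654609139 = \frac{3157237964089}{8}$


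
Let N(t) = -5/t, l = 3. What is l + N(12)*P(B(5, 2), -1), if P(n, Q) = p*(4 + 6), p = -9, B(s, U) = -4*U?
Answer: 81/2 ≈ 40.500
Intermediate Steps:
P(n, Q) = -90 (P(n, Q) = -9*(4 + 6) = -9*10 = -90)
l + N(12)*P(B(5, 2), -1) = 3 - 5/12*(-90) = 3 + 75/2 = 81/2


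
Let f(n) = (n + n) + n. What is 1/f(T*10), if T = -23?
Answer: -1/690 ≈ -0.0014493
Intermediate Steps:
f(n) = 3*n (f(n) = 2*n + n = 3*n)
1/f(T*10) = 1/(3*(-23*10)) = 1/(3*(-230)) = 1/(-690) = -1/690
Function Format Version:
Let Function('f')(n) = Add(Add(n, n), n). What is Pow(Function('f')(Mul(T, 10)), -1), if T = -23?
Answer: Rational(-1, 690) ≈ -0.0014493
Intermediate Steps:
Function('f')(n) = Mul(3, n) (Function('f')(n) = Add(Mul(2, n), n) = Mul(3, n))
Pow(Function('f')(Mul(T, 10)), -1) = Pow(Mul(3, Mul(-23, 10)), -1) = Pow(Mul(3, -230), -1) = Pow(-690, -1) = Rational(-1, 690)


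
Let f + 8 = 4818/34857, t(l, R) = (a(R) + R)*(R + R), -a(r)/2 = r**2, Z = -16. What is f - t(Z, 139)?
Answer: 124367755900/11619 ≈ 1.0704e+7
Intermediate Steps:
a(r) = -2*r**2
t(l, R) = 2*R*(R - 2*R**2) (t(l, R) = (-2*R**2 + R)*(R + R) = (R - 2*R**2)*(2*R) = 2*R*(R - 2*R**2))
f = -91346/11619 (f = -8 + 4818/34857 = -8 + 4818*(1/34857) = -8 + 1606/11619 = -91346/11619 ≈ -7.8618)
f - t(Z, 139) = -91346/11619 - 139**2*(2 - 4*139) = -91346/11619 - 19321*(2 - 556) = -91346/11619 - 19321*(-554) = -91346/11619 - 1*(-10703834) = -91346/11619 + 10703834 = 124367755900/11619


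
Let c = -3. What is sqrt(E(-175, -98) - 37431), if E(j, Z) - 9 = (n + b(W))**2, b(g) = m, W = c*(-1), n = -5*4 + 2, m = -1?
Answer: I*sqrt(37061) ≈ 192.51*I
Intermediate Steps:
n = -18 (n = -20 + 2 = -18)
W = 3 (W = -3*(-1) = 3)
b(g) = -1
E(j, Z) = 370 (E(j, Z) = 9 + (-18 - 1)**2 = 9 + (-19)**2 = 9 + 361 = 370)
sqrt(E(-175, -98) - 37431) = sqrt(370 - 37431) = sqrt(-37061) = I*sqrt(37061)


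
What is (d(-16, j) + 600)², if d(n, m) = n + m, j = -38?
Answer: 298116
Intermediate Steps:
d(n, m) = m + n
(d(-16, j) + 600)² = ((-38 - 16) + 600)² = (-54 + 600)² = 546² = 298116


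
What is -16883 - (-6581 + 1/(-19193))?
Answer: -197726285/19193 ≈ -10302.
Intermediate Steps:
-16883 - (-6581 + 1/(-19193)) = -16883 - (-6581 - 1/19193) = -16883 - 1*(-126309134/19193) = -16883 + 126309134/19193 = -197726285/19193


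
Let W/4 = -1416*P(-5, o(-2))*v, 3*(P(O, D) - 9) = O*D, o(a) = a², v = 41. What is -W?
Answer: 541856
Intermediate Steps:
P(O, D) = 9 + D*O/3 (P(O, D) = 9 + (O*D)/3 = 9 + (D*O)/3 = 9 + D*O/3)
W = -541856 (W = 4*(-1416*(9 + (⅓)*(-2)²*(-5))*41) = 4*(-1416*(9 + (⅓)*4*(-5))*41) = 4*(-1416*(9 - 20/3)*41) = 4*(-3304*41) = 4*(-1416*287/3) = 4*(-135464) = -541856)
-W = -1*(-541856) = 541856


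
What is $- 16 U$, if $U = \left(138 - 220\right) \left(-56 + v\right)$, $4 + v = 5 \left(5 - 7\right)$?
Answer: $-91840$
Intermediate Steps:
$v = -14$ ($v = -4 + 5 \left(5 - 7\right) = -4 + 5 \left(-2\right) = -4 - 10 = -14$)
$U = 5740$ ($U = \left(138 - 220\right) \left(-56 - 14\right) = \left(-82\right) \left(-70\right) = 5740$)
$- 16 U = \left(-16\right) 5740 = -91840$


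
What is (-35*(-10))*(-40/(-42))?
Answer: 1000/3 ≈ 333.33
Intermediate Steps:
(-35*(-10))*(-40/(-42)) = 350*(-40*(-1/42)) = 350*(20/21) = 1000/3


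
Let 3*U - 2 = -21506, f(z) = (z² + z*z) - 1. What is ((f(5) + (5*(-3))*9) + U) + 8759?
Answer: 1505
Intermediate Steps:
f(z) = -1 + 2*z² (f(z) = (z² + z²) - 1 = 2*z² - 1 = -1 + 2*z²)
U = -7168 (U = ⅔ + (⅓)*(-21506) = ⅔ - 21506/3 = -7168)
((f(5) + (5*(-3))*9) + U) + 8759 = (((-1 + 2*5²) + (5*(-3))*9) - 7168) + 8759 = (((-1 + 2*25) - 15*9) - 7168) + 8759 = (((-1 + 50) - 135) - 7168) + 8759 = ((49 - 135) - 7168) + 8759 = (-86 - 7168) + 8759 = -7254 + 8759 = 1505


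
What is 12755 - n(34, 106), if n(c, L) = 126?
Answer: 12629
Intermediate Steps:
12755 - n(34, 106) = 12755 - 1*126 = 12755 - 126 = 12629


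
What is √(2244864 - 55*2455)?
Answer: √2109839 ≈ 1452.5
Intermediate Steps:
√(2244864 - 55*2455) = √(2244864 - 135025) = √2109839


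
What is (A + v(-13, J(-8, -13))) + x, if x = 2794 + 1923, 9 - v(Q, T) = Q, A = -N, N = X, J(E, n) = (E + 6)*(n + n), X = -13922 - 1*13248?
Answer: 31909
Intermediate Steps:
X = -27170 (X = -13922 - 13248 = -27170)
J(E, n) = 2*n*(6 + E) (J(E, n) = (6 + E)*(2*n) = 2*n*(6 + E))
N = -27170
A = 27170 (A = -1*(-27170) = 27170)
v(Q, T) = 9 - Q
x = 4717
(A + v(-13, J(-8, -13))) + x = (27170 + (9 - 1*(-13))) + 4717 = (27170 + (9 + 13)) + 4717 = (27170 + 22) + 4717 = 27192 + 4717 = 31909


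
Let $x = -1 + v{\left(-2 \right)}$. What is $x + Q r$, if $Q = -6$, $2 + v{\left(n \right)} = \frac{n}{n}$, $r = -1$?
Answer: $4$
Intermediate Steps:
$v{\left(n \right)} = -1$ ($v{\left(n \right)} = -2 + \frac{n}{n} = -2 + 1 = -1$)
$x = -2$ ($x = -1 - 1 = -2$)
$x + Q r = -2 - -6 = -2 + 6 = 4$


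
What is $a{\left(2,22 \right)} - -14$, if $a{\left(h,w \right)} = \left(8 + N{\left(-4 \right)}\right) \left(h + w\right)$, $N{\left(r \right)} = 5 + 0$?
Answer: $326$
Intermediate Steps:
$N{\left(r \right)} = 5$
$a{\left(h,w \right)} = 13 h + 13 w$ ($a{\left(h,w \right)} = \left(8 + 5\right) \left(h + w\right) = 13 \left(h + w\right) = 13 h + 13 w$)
$a{\left(2,22 \right)} - -14 = \left(13 \cdot 2 + 13 \cdot 22\right) - -14 = \left(26 + 286\right) + 14 = 312 + 14 = 326$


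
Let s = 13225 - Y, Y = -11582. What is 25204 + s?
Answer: 50011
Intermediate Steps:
s = 24807 (s = 13225 - 1*(-11582) = 13225 + 11582 = 24807)
25204 + s = 25204 + 24807 = 50011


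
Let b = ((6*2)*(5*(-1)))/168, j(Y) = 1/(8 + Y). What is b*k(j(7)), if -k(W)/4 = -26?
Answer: -260/7 ≈ -37.143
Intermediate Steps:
k(W) = 104 (k(W) = -4*(-26) = 104)
b = -5/14 (b = (12*(-5))*(1/168) = -60*1/168 = -5/14 ≈ -0.35714)
b*k(j(7)) = -5/14*104 = -260/7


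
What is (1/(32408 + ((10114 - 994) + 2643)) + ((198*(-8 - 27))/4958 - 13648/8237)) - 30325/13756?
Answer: -65251195962063109/12407234522956348 ≈ -5.2591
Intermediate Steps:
(1/(32408 + ((10114 - 994) + 2643)) + ((198*(-8 - 27))/4958 - 13648/8237)) - 30325/13756 = (1/(32408 + (9120 + 2643)) + ((198*(-35))*(1/4958) - 13648*1/8237)) - 30325*1/13756 = (1/(32408 + 11763) + (-6930*1/4958 - 13648/8237)) - 30325/13756 = (1/44171 + (-3465/2479 - 13648/8237)) - 30325/13756 = (1/44171 - 62374597/20419523) - 30325/13756 = -2755127904564/901950750433 - 30325/13756 = -65251195962063109/12407234522956348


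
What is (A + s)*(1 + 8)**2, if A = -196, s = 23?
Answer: -14013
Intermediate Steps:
(A + s)*(1 + 8)**2 = (-196 + 23)*(1 + 8)**2 = -173*9**2 = -173*81 = -14013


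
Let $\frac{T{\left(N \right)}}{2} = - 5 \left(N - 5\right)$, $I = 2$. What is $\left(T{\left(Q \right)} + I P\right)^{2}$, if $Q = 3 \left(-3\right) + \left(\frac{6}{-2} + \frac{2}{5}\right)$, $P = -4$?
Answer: $24964$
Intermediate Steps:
$Q = - \frac{58}{5}$ ($Q = -9 + \left(6 \left(- \frac{1}{2}\right) + 2 \cdot \frac{1}{5}\right) = -9 + \left(-3 + \frac{2}{5}\right) = -9 - \frac{13}{5} = - \frac{58}{5} \approx -11.6$)
$T{\left(N \right)} = 50 - 10 N$ ($T{\left(N \right)} = 2 \left(- 5 \left(N - 5\right)\right) = 2 \left(- 5 \left(-5 + N\right)\right) = 2 \left(25 - 5 N\right) = 50 - 10 N$)
$\left(T{\left(Q \right)} + I P\right)^{2} = \left(\left(50 - -116\right) + 2 \left(-4\right)\right)^{2} = \left(\left(50 + 116\right) - 8\right)^{2} = \left(166 - 8\right)^{2} = 158^{2} = 24964$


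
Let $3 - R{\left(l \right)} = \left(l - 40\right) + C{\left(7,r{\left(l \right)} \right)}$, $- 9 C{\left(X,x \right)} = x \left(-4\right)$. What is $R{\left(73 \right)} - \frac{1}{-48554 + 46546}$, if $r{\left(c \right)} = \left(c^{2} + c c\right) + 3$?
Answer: $- \frac{86171303}{18072} \approx -4768.2$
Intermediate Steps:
$r{\left(c \right)} = 3 + 2 c^{2}$ ($r{\left(c \right)} = \left(c^{2} + c^{2}\right) + 3 = 2 c^{2} + 3 = 3 + 2 c^{2}$)
$C{\left(X,x \right)} = \frac{4 x}{9}$ ($C{\left(X,x \right)} = - \frac{x \left(-4\right)}{9} = - \frac{\left(-4\right) x}{9} = \frac{4 x}{9}$)
$R{\left(l \right)} = \frac{125}{3} - l - \frac{8 l^{2}}{9}$ ($R{\left(l \right)} = 3 - \left(\left(l - 40\right) + \frac{4 \left(3 + 2 l^{2}\right)}{9}\right) = 3 - \left(\left(-40 + l\right) + \left(\frac{4}{3} + \frac{8 l^{2}}{9}\right)\right) = 3 - \left(- \frac{116}{3} + l + \frac{8 l^{2}}{9}\right) = \frac{125}{3} - l - \frac{8 l^{2}}{9}$)
$R{\left(73 \right)} - \frac{1}{-48554 + 46546} = \left(\frac{125}{3} - 73 - \frac{8 \cdot 73^{2}}{9}\right) - \frac{1}{-48554 + 46546} = \left(\frac{125}{3} - 73 - \frac{42632}{9}\right) - \frac{1}{-2008} = \left(\frac{125}{3} - 73 - \frac{42632}{9}\right) - - \frac{1}{2008} = - \frac{42914}{9} + \frac{1}{2008} = - \frac{86171303}{18072}$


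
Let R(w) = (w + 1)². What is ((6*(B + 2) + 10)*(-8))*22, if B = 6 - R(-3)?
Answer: -5984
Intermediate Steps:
R(w) = (1 + w)²
B = 2 (B = 6 - (1 - 3)² = 6 - 1*(-2)² = 6 - 1*4 = 6 - 4 = 2)
((6*(B + 2) + 10)*(-8))*22 = ((6*(2 + 2) + 10)*(-8))*22 = ((6*4 + 10)*(-8))*22 = ((24 + 10)*(-8))*22 = (34*(-8))*22 = -272*22 = -5984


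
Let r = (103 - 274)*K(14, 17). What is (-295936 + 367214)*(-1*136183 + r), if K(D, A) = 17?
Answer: -9914057020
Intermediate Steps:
r = -2907 (r = (103 - 274)*17 = -171*17 = -2907)
(-295936 + 367214)*(-1*136183 + r) = (-295936 + 367214)*(-1*136183 - 2907) = 71278*(-136183 - 2907) = 71278*(-139090) = -9914057020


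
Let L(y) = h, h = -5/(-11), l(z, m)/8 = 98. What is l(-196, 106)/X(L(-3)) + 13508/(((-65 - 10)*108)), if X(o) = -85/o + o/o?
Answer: -369287/62775 ≈ -5.8827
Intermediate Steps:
l(z, m) = 784 (l(z, m) = 8*98 = 784)
h = 5/11 (h = -5*(-1/11) = 5/11 ≈ 0.45455)
L(y) = 5/11
X(o) = 1 - 85/o (X(o) = -85/o + 1 = 1 - 85/o)
l(-196, 106)/X(L(-3)) + 13508/(((-65 - 10)*108)) = 784/(((-85 + 5/11)/(5/11))) + 13508/(((-65 - 10)*108)) = 784/(((11/5)*(-930/11))) + 13508/((-75*108)) = 784/(-186) + 13508/(-8100) = 784*(-1/186) + 13508*(-1/8100) = -392/93 - 3377/2025 = -369287/62775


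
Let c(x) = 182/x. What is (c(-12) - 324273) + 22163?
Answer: -1812751/6 ≈ -3.0213e+5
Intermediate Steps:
(c(-12) - 324273) + 22163 = (182/(-12) - 324273) + 22163 = (182*(-1/12) - 324273) + 22163 = (-91/6 - 324273) + 22163 = -1945729/6 + 22163 = -1812751/6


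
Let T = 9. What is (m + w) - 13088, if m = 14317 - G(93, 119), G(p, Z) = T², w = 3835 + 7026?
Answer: 12009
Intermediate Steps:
w = 10861
G(p, Z) = 81 (G(p, Z) = 9² = 81)
m = 14236 (m = 14317 - 1*81 = 14317 - 81 = 14236)
(m + w) - 13088 = (14236 + 10861) - 13088 = 25097 - 13088 = 12009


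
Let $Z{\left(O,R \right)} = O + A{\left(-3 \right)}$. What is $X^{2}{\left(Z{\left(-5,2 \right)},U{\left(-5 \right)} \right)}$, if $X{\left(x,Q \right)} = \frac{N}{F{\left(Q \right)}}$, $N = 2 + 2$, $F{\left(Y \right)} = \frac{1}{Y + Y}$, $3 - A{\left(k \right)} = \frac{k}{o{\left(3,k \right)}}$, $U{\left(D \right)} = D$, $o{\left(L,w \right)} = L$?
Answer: $1600$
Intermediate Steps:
$A{\left(k \right)} = 3 - \frac{k}{3}$
$F{\left(Y \right)} = \frac{1}{2 Y}$
$N = 4$
$Z{\left(O,R \right)} = 4 + O$ ($Z{\left(O,R \right)} = O + \left(3 - -1\right) = O + \left(3 + 1\right) = O + 4 = 4 + O$)
$X{\left(x,Q \right)} = 8 Q$ ($X{\left(x,Q \right)} = \frac{4}{\frac{1}{2} \frac{1}{Q}} = 4 \cdot 2 Q = 8 Q$)
$X^{2}{\left(Z{\left(-5,2 \right)},U{\left(-5 \right)} \right)} = \left(8 \left(-5\right)\right)^{2} = \left(-40\right)^{2} = 1600$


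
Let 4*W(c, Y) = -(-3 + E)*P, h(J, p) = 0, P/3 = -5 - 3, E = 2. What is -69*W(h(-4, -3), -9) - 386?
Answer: 28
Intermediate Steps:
P = -24 (P = 3*(-5 - 3) = 3*(-8) = -24)
W(c, Y) = -6 (W(c, Y) = (-(-3 + 2)*(-24))/4 = (-(-1)*(-24))/4 = (-1*24)/4 = (¼)*(-24) = -6)
-69*W(h(-4, -3), -9) - 386 = -69*(-6) - 386 = 414 - 386 = 28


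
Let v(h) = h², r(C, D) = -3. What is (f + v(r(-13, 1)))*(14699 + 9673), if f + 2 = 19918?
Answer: 485612100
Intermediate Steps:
f = 19916 (f = -2 + 19918 = 19916)
(f + v(r(-13, 1)))*(14699 + 9673) = (19916 + (-3)²)*(14699 + 9673) = (19916 + 9)*24372 = 19925*24372 = 485612100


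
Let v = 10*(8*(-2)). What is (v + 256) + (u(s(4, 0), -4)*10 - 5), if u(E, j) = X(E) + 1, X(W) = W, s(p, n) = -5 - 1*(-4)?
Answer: 91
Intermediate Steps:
s(p, n) = -1 (s(p, n) = -5 + 4 = -1)
u(E, j) = 1 + E (u(E, j) = E + 1 = 1 + E)
v = -160 (v = 10*(-16) = -160)
(v + 256) + (u(s(4, 0), -4)*10 - 5) = (-160 + 256) + ((1 - 1)*10 - 5) = 96 + (0*10 - 5) = 96 + (0 - 5) = 96 - 5 = 91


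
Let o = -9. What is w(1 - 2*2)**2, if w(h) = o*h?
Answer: 729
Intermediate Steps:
w(h) = -9*h
w(1 - 2*2)**2 = (-9*(1 - 2*2))**2 = (-9*(1 - 4))**2 = (-9*(-3))**2 = 27**2 = 729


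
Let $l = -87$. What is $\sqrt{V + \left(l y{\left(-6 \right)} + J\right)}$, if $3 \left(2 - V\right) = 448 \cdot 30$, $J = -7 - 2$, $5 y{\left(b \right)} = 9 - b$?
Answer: $2 i \sqrt{1187} \approx 68.906 i$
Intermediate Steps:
$y{\left(b \right)} = \frac{9}{5} - \frac{b}{5}$ ($y{\left(b \right)} = \frac{9 - b}{5} = \frac{9}{5} - \frac{b}{5}$)
$J = -9$ ($J = -7 - 2 = -9$)
$V = -4478$ ($V = 2 - \frac{448 \cdot 30}{3} = 2 - 4480 = -4478$)
$\sqrt{V + \left(l y{\left(-6 \right)} + J\right)} = \sqrt{-4478 - \left(9 + 87 \left(\frac{9}{5} - - \frac{6}{5}\right)\right)} = \sqrt{-4478 - \left(9 + 87 \left(\frac{9}{5} + \frac{6}{5}\right)\right)} = \sqrt{-4478 - 270} = \sqrt{-4748} = 2 i \sqrt{1187}$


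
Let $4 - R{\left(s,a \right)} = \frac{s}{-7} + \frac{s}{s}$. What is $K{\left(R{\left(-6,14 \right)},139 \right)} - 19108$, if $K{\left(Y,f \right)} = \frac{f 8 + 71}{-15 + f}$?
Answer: $- \frac{2368209}{124} \approx -19098.0$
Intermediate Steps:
$R{\left(s,a \right)} = 3 + \frac{s}{7}$ ($R{\left(s,a \right)} = 4 - \left(\frac{s}{-7} + \frac{s}{s}\right) = 4 - \left(s \left(- \frac{1}{7}\right) + 1\right) = 4 - \left(- \frac{s}{7} + 1\right) = 4 - \left(1 - \frac{s}{7}\right) = 4 + \left(-1 + \frac{s}{7}\right) = 3 + \frac{s}{7}$)
$K{\left(Y,f \right)} = \frac{71 + 8 f}{-15 + f}$ ($K{\left(Y,f \right)} = \frac{8 f + 71}{-15 + f} = \frac{71 + 8 f}{-15 + f}$)
$K{\left(R{\left(-6,14 \right)},139 \right)} - 19108 = \frac{71 + 8 \cdot 139}{-15 + 139} - 19108 = \frac{71 + 1112}{124} - 19108 = \frac{1}{124} \cdot 1183 - 19108 = \frac{1183}{124} - 19108 = - \frac{2368209}{124}$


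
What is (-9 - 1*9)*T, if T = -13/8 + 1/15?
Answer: 561/20 ≈ 28.050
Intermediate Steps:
T = -187/120 (T = -13*⅛ + 1*(1/15) = -13/8 + 1/15 = -187/120 ≈ -1.5583)
(-9 - 1*9)*T = (-9 - 1*9)*(-187/120) = (-9 - 9)*(-187/120) = -18*(-187/120) = 561/20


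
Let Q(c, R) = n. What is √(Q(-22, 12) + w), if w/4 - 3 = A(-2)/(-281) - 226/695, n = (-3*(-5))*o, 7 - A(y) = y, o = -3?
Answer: I*√1313120419805/195295 ≈ 5.8676*I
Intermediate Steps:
A(y) = 7 - y
n = -45 (n = -3*(-5)*(-3) = 15*(-3) = -45)
Q(c, R) = -45
w = 2064496/195295 (w = 12 + 4*((7 - 1*(-2))/(-281) - 226/695) = 12 + 4*((7 + 2)*(-1/281) - 226*1/695) = 12 + 4*(9*(-1/281) - 226/695) = 12 + 4*(-9/281 - 226/695) = 12 + 4*(-69761/195295) = 12 - 279044/195295 = 2064496/195295 ≈ 10.571)
√(Q(-22, 12) + w) = √(-45 + 2064496/195295) = √(-6723779/195295) = I*√1313120419805/195295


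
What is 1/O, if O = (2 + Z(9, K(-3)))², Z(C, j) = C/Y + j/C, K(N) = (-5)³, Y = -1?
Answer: 81/35344 ≈ 0.0022918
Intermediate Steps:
K(N) = -125
Z(C, j) = -C + j/C (Z(C, j) = C/(-1) + j/C = C*(-1) + j/C = -C + j/C)
O = 35344/81 (O = (2 + (-1*9 - 125/9))² = (2 + (-9 - 125*⅑))² = (2 + (-9 - 125/9))² = (2 - 206/9)² = (-188/9)² = 35344/81 ≈ 436.35)
1/O = 1/(35344/81) = 81/35344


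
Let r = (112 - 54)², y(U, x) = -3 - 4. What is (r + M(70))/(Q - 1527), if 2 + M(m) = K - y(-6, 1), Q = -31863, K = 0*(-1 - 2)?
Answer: -1123/11130 ≈ -0.10090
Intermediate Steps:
y(U, x) = -7
K = 0 (K = 0*(-3) = 0)
M(m) = 5 (M(m) = -2 + (0 - 1*(-7)) = -2 + (0 + 7) = -2 + 7 = 5)
r = 3364 (r = 58² = 3364)
(r + M(70))/(Q - 1527) = (3364 + 5)/(-31863 - 1527) = 3369/(-33390) = 3369*(-1/33390) = -1123/11130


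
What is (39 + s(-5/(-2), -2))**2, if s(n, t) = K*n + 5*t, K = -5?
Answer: 1089/4 ≈ 272.25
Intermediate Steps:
s(n, t) = -5*n + 5*t
(39 + s(-5/(-2), -2))**2 = (39 + (-(-25)/(-2) + 5*(-2)))**2 = (39 + (-(-25)*(-1)/2 - 10))**2 = (39 + (-5*5/2 - 10))**2 = (39 + (-25/2 - 10))**2 = (39 - 45/2)**2 = (33/2)**2 = 1089/4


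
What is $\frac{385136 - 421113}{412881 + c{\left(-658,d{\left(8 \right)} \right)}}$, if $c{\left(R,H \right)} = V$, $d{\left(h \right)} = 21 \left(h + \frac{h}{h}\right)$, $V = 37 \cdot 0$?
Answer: $- \frac{35977}{412881} \approx -0.087137$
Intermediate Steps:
$V = 0$
$d{\left(h \right)} = 21 + 21 h$ ($d{\left(h \right)} = 21 \left(h + 1\right) = 21 \left(1 + h\right) = 21 + 21 h$)
$c{\left(R,H \right)} = 0$
$\frac{385136 - 421113}{412881 + c{\left(-658,d{\left(8 \right)} \right)}} = \frac{385136 - 421113}{412881 + 0} = - \frac{35977}{412881}$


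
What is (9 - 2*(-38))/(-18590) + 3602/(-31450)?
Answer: -6963443/58465550 ≈ -0.11910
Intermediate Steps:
(9 - 2*(-38))/(-18590) + 3602/(-31450) = (9 + 76)*(-1/18590) + 3602*(-1/31450) = 85*(-1/18590) - 1801/15725 = -17/3718 - 1801/15725 = -6963443/58465550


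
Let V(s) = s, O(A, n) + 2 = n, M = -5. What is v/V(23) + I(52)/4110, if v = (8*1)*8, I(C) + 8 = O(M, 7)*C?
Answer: 44806/15755 ≈ 2.8439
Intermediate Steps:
O(A, n) = -2 + n
I(C) = -8 + 5*C (I(C) = -8 + (-2 + 7)*C = -8 + 5*C)
v = 64 (v = 8*8 = 64)
v/V(23) + I(52)/4110 = 64/23 + (-8 + 5*52)/4110 = 64*(1/23) + (-8 + 260)*(1/4110) = 64/23 + 252*(1/4110) = 64/23 + 42/685 = 44806/15755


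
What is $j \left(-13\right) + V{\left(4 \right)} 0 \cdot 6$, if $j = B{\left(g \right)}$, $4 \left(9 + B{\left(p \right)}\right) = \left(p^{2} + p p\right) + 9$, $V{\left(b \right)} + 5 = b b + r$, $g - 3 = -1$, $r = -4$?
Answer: $\frac{247}{4} \approx 61.75$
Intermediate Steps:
$g = 2$ ($g = 3 - 1 = 2$)
$V{\left(b \right)} = -9 + b^{2}$ ($V{\left(b \right)} = -5 + \left(b b - 4\right) = -5 + \left(b^{2} - 4\right) = -5 + \left(-4 + b^{2}\right) = -9 + b^{2}$)
$B{\left(p \right)} = - \frac{27}{4} + \frac{p^{2}}{2}$ ($B{\left(p \right)} = -9 + \frac{\left(p^{2} + p p\right) + 9}{4} = -9 + \frac{\left(p^{2} + p^{2}\right) + 9}{4} = -9 + \frac{2 p^{2} + 9}{4} = -9 + \frac{9 + 2 p^{2}}{4} = -9 + \left(\frac{9}{4} + \frac{p^{2}}{2}\right) = - \frac{27}{4} + \frac{p^{2}}{2}$)
$j = - \frac{19}{4}$ ($j = - \frac{27}{4} + \frac{2^{2}}{2} = - \frac{27}{4} + \frac{1}{2} \cdot 4 = - \frac{27}{4} + 2 = - \frac{19}{4} \approx -4.75$)
$j \left(-13\right) + V{\left(4 \right)} 0 \cdot 6 = \left(- \frac{19}{4}\right) \left(-13\right) + \left(-9 + 4^{2}\right) 0 \cdot 6 = \frac{247}{4} + \left(-9 + 16\right) 0 \cdot 6 = \frac{247}{4} + 7 \cdot 0 \cdot 6 = \frac{247}{4} + 0 \cdot 6 = \frac{247}{4} + 0 = \frac{247}{4}$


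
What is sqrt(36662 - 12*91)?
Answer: sqrt(35570) ≈ 188.60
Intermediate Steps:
sqrt(36662 - 12*91) = sqrt(36662 - 1092) = sqrt(35570)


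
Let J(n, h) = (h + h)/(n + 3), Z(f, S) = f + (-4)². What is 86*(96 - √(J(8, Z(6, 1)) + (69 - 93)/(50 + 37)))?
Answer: 8256 - 516*√87/29 ≈ 8090.0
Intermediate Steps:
Z(f, S) = 16 + f (Z(f, S) = f + 16 = 16 + f)
J(n, h) = 2*h/(3 + n) (J(n, h) = (2*h)/(3 + n) = 2*h/(3 + n))
86*(96 - √(J(8, Z(6, 1)) + (69 - 93)/(50 + 37))) = 86*(96 - √(2*(16 + 6)/(3 + 8) + (69 - 93)/(50 + 37))) = 86*(96 - √(2*22/11 - 24/87)) = 86*(96 - √(2*22*(1/11) - 24*1/87)) = 86*(96 - √(4 - 8/29)) = 86*(96 - √(108/29)) = 86*(96 - 6*√87/29) = 8256 - 516*√87/29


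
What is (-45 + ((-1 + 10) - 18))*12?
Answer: -648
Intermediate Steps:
(-45 + ((-1 + 10) - 18))*12 = (-45 + (9 - 18))*12 = (-45 - 9)*12 = -54*12 = -648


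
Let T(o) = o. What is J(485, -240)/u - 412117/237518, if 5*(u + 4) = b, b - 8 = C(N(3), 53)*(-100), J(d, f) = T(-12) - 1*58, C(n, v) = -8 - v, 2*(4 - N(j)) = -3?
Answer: -648024899/361502396 ≈ -1.7926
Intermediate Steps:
N(j) = 11/2 (N(j) = 4 - ½*(-3) = 4 + 3/2 = 11/2)
J(d, f) = -70 (J(d, f) = -12 - 1*58 = -12 - 58 = -70)
b = 6108 (b = 8 + (-8 - 1*53)*(-100) = 8 + (-8 - 53)*(-100) = 8 - 61*(-100) = 8 + 6100 = 6108)
u = 6088/5 (u = -4 + (⅕)*6108 = -4 + 6108/5 = 6088/5 ≈ 1217.6)
J(485, -240)/u - 412117/237518 = -70/6088/5 - 412117/237518 = -70*5/6088 - 412117*1/237518 = -175/3044 - 412117/237518 = -648024899/361502396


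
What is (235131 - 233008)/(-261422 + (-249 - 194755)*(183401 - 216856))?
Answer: 2123/6523597398 ≈ 3.2543e-7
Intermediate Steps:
(235131 - 233008)/(-261422 + (-249 - 194755)*(183401 - 216856)) = 2123/(-261422 - 195004*(-33455)) = 2123/(-261422 + 6523858820) = 2123/6523597398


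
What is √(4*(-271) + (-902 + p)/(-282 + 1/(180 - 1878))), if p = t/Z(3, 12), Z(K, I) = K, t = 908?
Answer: 2*I*√62014376193170/478837 ≈ 32.892*I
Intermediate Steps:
p = 908/3 ≈ 302.67
√(4*(-271) + (-902 + p)/(-282 + 1/(180 - 1878))) = √(4*(-271) + (-902 + 908/3)/(-282 + 1/(180 - 1878))) = √(-1084 - 1798/(3*(-282 + 1/(-1698)))) = √(-1084 - 1798/(3*(-282 - 1/1698))) = √(-1084 - 1798/(3*(-478837/1698))) = √(-1084 - 1798/3*(-1698/478837)) = √(-1084 + 1017668/478837) = √(-518041640/478837) = 2*I*√62014376193170/478837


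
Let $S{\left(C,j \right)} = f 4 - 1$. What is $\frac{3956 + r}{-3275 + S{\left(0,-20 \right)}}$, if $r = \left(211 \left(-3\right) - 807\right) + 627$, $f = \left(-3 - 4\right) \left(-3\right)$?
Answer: $- \frac{449}{456} \approx -0.98465$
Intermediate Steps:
$f = 21$ ($f = \left(-7\right) \left(-3\right) = 21$)
$S{\left(C,j \right)} = 83$ ($S{\left(C,j \right)} = 21 \cdot 4 - 1 = 84 - 1 = 83$)
$r = -813$ ($r = \left(-633 - 807\right) + 627 = -1440 + 627 = -813$)
$\frac{3956 + r}{-3275 + S{\left(0,-20 \right)}} = \frac{3956 - 813}{-3275 + 83} = \frac{3143}{-3192} = 3143 \left(- \frac{1}{3192}\right) = - \frac{449}{456}$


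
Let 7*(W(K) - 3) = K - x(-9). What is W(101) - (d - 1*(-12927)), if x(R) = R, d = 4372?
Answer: -120962/7 ≈ -17280.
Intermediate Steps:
W(K) = 30/7 + K/7 (W(K) = 3 + (K - 1*(-9))/7 = 3 + (K + 9)/7 = 3 + (9 + K)/7 = 3 + (9/7 + K/7) = 30/7 + K/7)
W(101) - (d - 1*(-12927)) = (30/7 + (⅐)*101) - (4372 - 1*(-12927)) = (30/7 + 101/7) - (4372 + 12927) = 131/7 - 1*17299 = 131/7 - 17299 = -120962/7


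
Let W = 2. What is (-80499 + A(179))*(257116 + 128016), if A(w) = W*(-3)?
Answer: -31005051660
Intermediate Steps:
A(w) = -6 (A(w) = 2*(-3) = -6)
(-80499 + A(179))*(257116 + 128016) = (-80499 - 6)*(257116 + 128016) = -80505*385132 = -31005051660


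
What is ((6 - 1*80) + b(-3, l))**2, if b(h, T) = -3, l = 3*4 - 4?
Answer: 5929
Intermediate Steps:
l = 8 (l = 12 - 4 = 8)
((6 - 1*80) + b(-3, l))**2 = ((6 - 1*80) - 3)**2 = ((6 - 80) - 3)**2 = (-74 - 3)**2 = (-77)**2 = 5929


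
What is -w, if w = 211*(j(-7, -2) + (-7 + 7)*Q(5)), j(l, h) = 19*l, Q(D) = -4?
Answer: 28063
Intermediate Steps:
w = -28063 (w = 211*(19*(-7) + (-7 + 7)*(-4)) = 211*(-133 + 0*(-4)) = 211*(-133 + 0) = 211*(-133) = -28063)
-w = -1*(-28063) = 28063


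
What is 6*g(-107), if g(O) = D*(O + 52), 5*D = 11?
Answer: -726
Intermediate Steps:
D = 11/5 (D = (⅕)*11 = 11/5 ≈ 2.2000)
g(O) = 572/5 + 11*O/5 (g(O) = 11*(O + 52)/5 = 11*(52 + O)/5 = 572/5 + 11*O/5)
6*g(-107) = 6*(572/5 + (11/5)*(-107)) = 6*(572/5 - 1177/5) = 6*(-121) = -726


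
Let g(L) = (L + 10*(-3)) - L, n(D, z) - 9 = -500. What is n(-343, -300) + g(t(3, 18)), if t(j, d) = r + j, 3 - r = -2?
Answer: -521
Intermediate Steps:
r = 5 (r = 3 - 1*(-2) = 3 + 2 = 5)
n(D, z) = -491 (n(D, z) = 9 - 500 = -491)
t(j, d) = 5 + j
g(L) = -30 (g(L) = (L - 30) - L = (-30 + L) - L = -30)
n(-343, -300) + g(t(3, 18)) = -491 - 30 = -521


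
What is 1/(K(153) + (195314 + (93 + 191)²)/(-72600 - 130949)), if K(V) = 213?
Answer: 203549/43079967 ≈ 0.0047249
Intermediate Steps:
1/(K(153) + (195314 + (93 + 191)²)/(-72600 - 130949)) = 1/(213 + (195314 + (93 + 191)²)/(-72600 - 130949)) = 1/(213 + (195314 + 284²)/(-203549)) = 1/(213 + (195314 + 80656)*(-1/203549)) = 1/(213 + 275970*(-1/203549)) = 1/(213 - 275970/203549) = 1/(43079967/203549) = 203549/43079967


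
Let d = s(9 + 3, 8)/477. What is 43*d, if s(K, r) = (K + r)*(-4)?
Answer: -3440/477 ≈ -7.2117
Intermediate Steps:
s(K, r) = -4*K - 4*r
d = -80/477 (d = (-4*(9 + 3) - 4*8)/477 = (-4*12 - 32)*(1/477) = (-48 - 32)*(1/477) = -80*1/477 = -80/477 ≈ -0.16771)
43*d = 43*(-80/477) = -3440/477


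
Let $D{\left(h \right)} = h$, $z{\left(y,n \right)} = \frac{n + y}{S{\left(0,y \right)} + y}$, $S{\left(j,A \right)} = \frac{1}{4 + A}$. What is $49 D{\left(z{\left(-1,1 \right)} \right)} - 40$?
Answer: $-40$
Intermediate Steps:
$z{\left(y,n \right)} = \frac{n + y}{y + \frac{1}{4 + y}}$ ($z{\left(y,n \right)} = \frac{n + y}{\frac{1}{4 + y} + y} = \frac{n + y}{y + \frac{1}{4 + y}}$)
$49 D{\left(z{\left(-1,1 \right)} \right)} - 40 = 49 \frac{\left(4 - 1\right) \left(1 - 1\right)}{1 - \left(4 - 1\right)} - 40 = 49 \frac{1}{1 - 3} \cdot 3 \cdot 0 - 40 = 49 \frac{1}{-2} \cdot 3 \cdot 0 - 40 = 49 \left(\left(- \frac{1}{2}\right) 3 \cdot 0\right) - 40 = 49 \cdot 0 - 40 = 0 - 40 = -40$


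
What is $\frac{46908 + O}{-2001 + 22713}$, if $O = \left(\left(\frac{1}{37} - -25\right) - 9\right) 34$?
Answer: $\frac{877879}{383172} \approx 2.2911$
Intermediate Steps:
$O = \frac{20162}{37}$ ($O = \left(\left(\frac{1}{37} + 25\right) - 9\right) 34 = \left(\frac{926}{37} - 9\right) 34 = \frac{593}{37} \cdot 34 = \frac{20162}{37} \approx 544.92$)
$\frac{46908 + O}{-2001 + 22713} = \frac{46908 + \frac{20162}{37}}{-2001 + 22713} = \frac{1755758}{37 \cdot 20712} = \frac{1755758}{37} \cdot \frac{1}{20712} = \frac{877879}{383172}$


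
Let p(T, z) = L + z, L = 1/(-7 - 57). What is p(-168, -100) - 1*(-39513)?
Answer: 2522431/64 ≈ 39413.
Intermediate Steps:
L = -1/64 (L = 1/(-64) = -1/64 ≈ -0.015625)
p(T, z) = -1/64 + z
p(-168, -100) - 1*(-39513) = (-1/64 - 100) - 1*(-39513) = -6401/64 + 39513 = 2522431/64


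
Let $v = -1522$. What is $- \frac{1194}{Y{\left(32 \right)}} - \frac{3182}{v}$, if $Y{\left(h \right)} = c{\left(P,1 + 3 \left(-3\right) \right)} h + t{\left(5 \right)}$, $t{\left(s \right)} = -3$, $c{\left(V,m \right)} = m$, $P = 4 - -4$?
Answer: $\frac{1320703}{197099} \approx 6.7007$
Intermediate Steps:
$P = 8$ ($P = 4 + 4 = 8$)
$Y{\left(h \right)} = -3 - 8 h$ ($Y{\left(h \right)} = \left(1 + 3 \left(-3\right)\right) h - 3 = \left(1 - 9\right) h - 3 = - 8 h - 3 = -3 - 8 h$)
$- \frac{1194}{Y{\left(32 \right)}} - \frac{3182}{v} = - \frac{1194}{-3 - 256} - \frac{3182}{-1522} = - \frac{1194}{-3 - 256} - - \frac{1591}{761} = - \frac{1194}{-259} + \frac{1591}{761} = \left(-1194\right) \left(- \frac{1}{259}\right) + \frac{1591}{761} = \frac{1194}{259} + \frac{1591}{761} = \frac{1320703}{197099}$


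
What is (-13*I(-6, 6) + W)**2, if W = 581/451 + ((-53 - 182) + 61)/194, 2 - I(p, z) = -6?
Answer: 20544172674624/1913800009 ≈ 10735.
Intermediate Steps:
I(p, z) = 8 (I(p, z) = 2 - 1*(-6) = 2 + 6 = 8)
W = 17120/43747 (W = 581*(1/451) + (-235 + 61)*(1/194) = 581/451 - 174*1/194 = 581/451 - 87/97 = 17120/43747 ≈ 0.39134)
(-13*I(-6, 6) + W)**2 = (-13*8 + 17120/43747)**2 = (-104 + 17120/43747)**2 = (-4532568/43747)**2 = 20544172674624/1913800009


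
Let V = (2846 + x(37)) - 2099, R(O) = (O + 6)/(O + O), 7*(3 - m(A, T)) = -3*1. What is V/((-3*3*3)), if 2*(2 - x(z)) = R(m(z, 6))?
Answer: -3991/144 ≈ -27.715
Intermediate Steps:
m(A, T) = 24/7 (m(A, T) = 3 - (-3)/7 = 3 - ⅐*(-3) = 3 + 3/7 = 24/7)
R(O) = (6 + O)/(2*O) (R(O) = (6 + O)/((2*O)) = (6 + O)*(1/(2*O)) = (6 + O)/(2*O))
x(z) = 21/16 (x(z) = 2 - (6 + 24/7)/(4*24/7) = 2 - 7*66/(4*24*7) = 2 - ½*11/8 = 2 - 11/16 = 21/16)
V = 11973/16 (V = (2846 + 21/16) - 2099 = 45557/16 - 2099 = 11973/16 ≈ 748.31)
V/((-3*3*3)) = 11973/(16*((-3*3*3))) = 11973/(16*((-9*3))) = (11973/16)/(-27) = (11973/16)*(-1/27) = -3991/144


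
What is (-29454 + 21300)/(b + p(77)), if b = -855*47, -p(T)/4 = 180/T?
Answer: 69762/343885 ≈ 0.20286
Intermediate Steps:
p(T) = -720/T
b = -40185
(-29454 + 21300)/(b + p(77)) = (-29454 + 21300)/(-40185 - 720/77) = -8154/(-40185 - 720*1/77) = -8154/(-40185 - 720/77) = -8154/(-3094965/77) = -8154*(-77/3094965) = 69762/343885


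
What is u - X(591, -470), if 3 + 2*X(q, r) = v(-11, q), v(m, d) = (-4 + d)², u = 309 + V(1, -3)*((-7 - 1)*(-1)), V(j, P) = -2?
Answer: -171990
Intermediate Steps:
u = 293 (u = 309 - 2*(-7 - 1)*(-1) = 309 - (-16)*(-1) = 309 - 2*8 = 309 - 16 = 293)
X(q, r) = -3/2 + (-4 + q)²/2
u - X(591, -470) = 293 - (-3/2 + (-4 + 591)²/2) = 293 - (-3/2 + (½)*587²) = 293 - (-3/2 + (½)*344569) = 293 - (-3/2 + 344569/2) = 293 - 1*172283 = 293 - 172283 = -171990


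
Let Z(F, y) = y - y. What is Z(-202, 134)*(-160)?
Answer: 0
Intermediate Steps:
Z(F, y) = 0
Z(-202, 134)*(-160) = 0*(-160) = 0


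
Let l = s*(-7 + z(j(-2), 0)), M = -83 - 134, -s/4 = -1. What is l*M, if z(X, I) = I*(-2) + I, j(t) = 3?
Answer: 6076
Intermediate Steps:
s = 4 (s = -4*(-1) = 4)
z(X, I) = -I (z(X, I) = -2*I + I = -I)
M = -217
l = -28 (l = 4*(-7 - 1*0) = 4*(-7 + 0) = 4*(-7) = -28)
l*M = -28*(-217) = 6076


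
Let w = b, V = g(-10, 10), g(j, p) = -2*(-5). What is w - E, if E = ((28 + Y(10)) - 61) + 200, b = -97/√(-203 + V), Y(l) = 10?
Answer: -177 + 97*I*√193/193 ≈ -177.0 + 6.9822*I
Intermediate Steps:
g(j, p) = 10
V = 10
b = 97*I*√193/193 (b = -97/√(-203 + 10) = -97*(-I*√193/193) = -(-97)*I*√193/193 = 97*I*√193/193 ≈ 6.9822*I)
w = 97*I*√193/193 ≈ 6.9822*I
E = 177 (E = ((28 + 10) - 61) + 200 = (38 - 61) + 200 = -23 + 200 = 177)
w - E = 97*I*√193/193 - 1*177 = 97*I*√193/193 - 177 = -177 + 97*I*√193/193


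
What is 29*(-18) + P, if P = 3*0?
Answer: -522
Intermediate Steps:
P = 0
29*(-18) + P = 29*(-18) + 0 = -522 + 0 = -522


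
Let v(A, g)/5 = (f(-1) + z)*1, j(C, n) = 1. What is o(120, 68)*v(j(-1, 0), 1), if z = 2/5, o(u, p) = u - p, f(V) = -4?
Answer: -936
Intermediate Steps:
z = ⅖ (z = 2*(⅕) = ⅖ ≈ 0.40000)
v(A, g) = -18 (v(A, g) = 5*((-4 + ⅖)*1) = 5*(-18/5*1) = 5*(-18/5) = -18)
o(120, 68)*v(j(-1, 0), 1) = (120 - 1*68)*(-18) = (120 - 68)*(-18) = 52*(-18) = -936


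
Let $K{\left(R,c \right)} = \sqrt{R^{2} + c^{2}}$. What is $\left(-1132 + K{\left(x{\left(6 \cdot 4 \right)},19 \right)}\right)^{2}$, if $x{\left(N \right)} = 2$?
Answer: $\left(1132 - \sqrt{365}\right)^{2} \approx 1.2385 \cdot 10^{6}$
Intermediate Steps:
$\left(-1132 + K{\left(x{\left(6 \cdot 4 \right)},19 \right)}\right)^{2} = \left(-1132 + \sqrt{2^{2} + 19^{2}}\right)^{2} = \left(-1132 + \sqrt{4 + 361}\right)^{2} = \left(-1132 + \sqrt{365}\right)^{2}$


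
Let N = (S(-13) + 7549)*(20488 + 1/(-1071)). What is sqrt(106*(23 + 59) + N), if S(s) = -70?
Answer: sqrt(2170009506595)/119 ≈ 12379.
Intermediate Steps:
N = 18234339657/119 (N = (-70 + 7549)*(20488 + 1/(-1071)) = 7479*(20488 - 1/1071) = 7479*(21942647/1071) = 18234339657/119 ≈ 1.5323e+8)
sqrt(106*(23 + 59) + N) = sqrt(106*(23 + 59) + 18234339657/119) = sqrt(106*82 + 18234339657/119) = sqrt(8692 + 18234339657/119) = sqrt(18235374005/119) = sqrt(2170009506595)/119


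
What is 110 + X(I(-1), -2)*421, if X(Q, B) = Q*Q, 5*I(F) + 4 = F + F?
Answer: 17906/25 ≈ 716.24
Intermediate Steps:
I(F) = -⅘ + 2*F/5 (I(F) = -⅘ + (F + F)/5 = -⅘ + (2*F)/5 = -⅘ + 2*F/5)
X(Q, B) = Q²
110 + X(I(-1), -2)*421 = 110 + (-⅘ + (⅖)*(-1))²*421 = 110 + (-⅘ - ⅖)²*421 = 110 + (-6/5)²*421 = 110 + (36/25)*421 = 110 + 15156/25 = 17906/25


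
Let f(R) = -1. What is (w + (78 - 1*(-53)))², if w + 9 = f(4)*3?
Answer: 14161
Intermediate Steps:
w = -12 (w = -9 - 1*3 = -9 - 3 = -12)
(w + (78 - 1*(-53)))² = (-12 + (78 - 1*(-53)))² = (-12 + (78 + 53))² = (-12 + 131)² = 119² = 14161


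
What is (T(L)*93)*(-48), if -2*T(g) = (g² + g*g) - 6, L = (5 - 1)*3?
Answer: 629424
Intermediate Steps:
L = 12 (L = 4*3 = 12)
T(g) = 3 - g² (T(g) = -((g² + g*g) - 6)/2 = -((g² + g²) - 6)/2 = -(2*g² - 6)/2 = -(-6 + 2*g²)/2 = 3 - g²)
(T(L)*93)*(-48) = ((3 - 1*12²)*93)*(-48) = ((3 - 1*144)*93)*(-48) = ((3 - 144)*93)*(-48) = -141*93*(-48) = -13113*(-48) = 629424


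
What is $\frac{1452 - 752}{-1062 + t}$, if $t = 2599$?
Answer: $\frac{700}{1537} \approx 0.45543$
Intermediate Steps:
$\frac{1452 - 752}{-1062 + t} = \frac{1452 - 752}{-1062 + 2599} = \frac{700}{1537}$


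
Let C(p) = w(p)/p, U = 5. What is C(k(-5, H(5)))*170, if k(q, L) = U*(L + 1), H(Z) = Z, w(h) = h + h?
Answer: 340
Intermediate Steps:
w(h) = 2*h
k(q, L) = 5 + 5*L (k(q, L) = 5*(L + 1) = 5*(1 + L) = 5 + 5*L)
C(p) = 2 (C(p) = (2*p)/p = 2)
C(k(-5, H(5)))*170 = 2*170 = 340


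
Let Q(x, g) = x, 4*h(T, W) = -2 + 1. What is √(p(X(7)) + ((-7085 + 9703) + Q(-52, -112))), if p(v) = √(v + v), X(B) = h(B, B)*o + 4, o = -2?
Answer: √2569 ≈ 50.685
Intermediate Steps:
h(T, W) = -¼ (h(T, W) = (-2 + 1)/4 = (¼)*(-1) = -¼)
X(B) = 9/2 (X(B) = -¼*(-2) + 4 = ½ + 4 = 9/2)
p(v) = √2*√v (p(v) = √(2*v) = √2*√v)
√(p(X(7)) + ((-7085 + 9703) + Q(-52, -112))) = √(√2*√(9/2) + ((-7085 + 9703) - 52)) = √(√2*(3*√2/2) + (2618 - 52)) = √(3 + 2566) = √2569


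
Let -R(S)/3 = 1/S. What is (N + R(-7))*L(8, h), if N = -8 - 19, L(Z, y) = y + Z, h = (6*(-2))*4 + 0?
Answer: 7440/7 ≈ 1062.9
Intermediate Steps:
h = -48 (h = -12*4 + 0 = -48 + 0 = -48)
L(Z, y) = Z + y
N = -27
R(S) = -3/S
(N + R(-7))*L(8, h) = (-27 - 3/(-7))*(8 - 48) = (-27 - 3*(-⅐))*(-40) = (-27 + 3/7)*(-40) = -186/7*(-40) = 7440/7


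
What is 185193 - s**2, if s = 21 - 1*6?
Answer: 184968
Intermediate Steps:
s = 15 (s = 21 - 6 = 15)
185193 - s**2 = 185193 - 1*15**2 = 185193 - 1*225 = 185193 - 225 = 184968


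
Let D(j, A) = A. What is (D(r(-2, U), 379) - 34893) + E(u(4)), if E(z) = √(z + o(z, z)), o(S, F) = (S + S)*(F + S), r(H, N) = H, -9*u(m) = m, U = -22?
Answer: -34514 + 2*√7/9 ≈ -34513.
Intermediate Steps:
u(m) = -m/9
o(S, F) = 2*S*(F + S) (o(S, F) = (2*S)*(F + S) = 2*S*(F + S))
E(z) = √(z + 4*z²) (E(z) = √(z + 2*z*(z + z)) = √(z + 2*z*(2*z)) = √(z + 4*z²))
(D(r(-2, U), 379) - 34893) + E(u(4)) = (379 - 34893) + √((-⅑*4)*(1 + 4*(-⅑*4))) = -34514 + √(-4*(1 + 4*(-4/9))/9) = -34514 + √(-4*(1 - 16/9)/9) = -34514 + √(-4/9*(-7/9)) = -34514 + √(28/81) = -34514 + 2*√7/9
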